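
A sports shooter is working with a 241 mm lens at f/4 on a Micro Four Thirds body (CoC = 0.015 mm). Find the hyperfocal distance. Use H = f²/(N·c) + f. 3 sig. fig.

Hyperfocal distance H = f²/(N·c) + f = 241²/(4 × 0.015) + 241 = 58081/0.06 + 241 ≈ 968257.7 mm ≈ 968 m.

968 m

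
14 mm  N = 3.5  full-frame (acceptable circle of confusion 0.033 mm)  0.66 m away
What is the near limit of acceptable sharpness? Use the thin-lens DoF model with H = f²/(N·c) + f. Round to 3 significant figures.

478 mm

Hyperfocal distance H = f²/(N·c) + f = 14²/(3.5 × 0.033) + 14 = 196/0.1155 + 14 ≈ 1711.0 mm ≈ 1.711 m.
Near limit Dn = s·(H − f)/(H + s − 2f) = 660 × (1711.0 − 14) / (1711.0 + 660 − 2 × 14) = 660 × 1697.0 / 2343.0 ≈ 478.03 mm.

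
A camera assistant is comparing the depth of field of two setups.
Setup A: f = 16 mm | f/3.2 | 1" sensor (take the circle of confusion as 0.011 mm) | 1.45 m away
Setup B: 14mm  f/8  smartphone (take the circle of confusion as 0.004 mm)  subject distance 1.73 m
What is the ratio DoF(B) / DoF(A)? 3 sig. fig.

Setup A: H = 16²/(3.2×0.011) + 16 ≈ 7288.7 mm; DoF = Df − Dn = 1806.12 − 1211.18 ≈ 594.94 mm.
Setup B: H = 14²/(8×0.004) + 14 ≈ 6139.0 mm; DoF = Df − Dn = 2403.3 − 1351.4 ≈ 1051.9 mm.
Ratio = 1051.9 / 594.94 ≈ 1.77.

1.77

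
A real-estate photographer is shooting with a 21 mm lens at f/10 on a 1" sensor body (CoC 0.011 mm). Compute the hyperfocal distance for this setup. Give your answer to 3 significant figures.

4.03 m

Hyperfocal distance H = f²/(N·c) + f = 21²/(10 × 0.011) + 21 = 441/0.11 + 21 ≈ 4030.1 mm ≈ 4.03 m.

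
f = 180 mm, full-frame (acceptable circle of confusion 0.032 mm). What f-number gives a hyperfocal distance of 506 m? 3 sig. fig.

f/2.00

Rearrange H = f²/(N·c) + f for N: N = f² / ((H − f)·c).
N = 180² / ((506000 − 180) × 0.032) = 32400 / 16186 ≈ 2.00.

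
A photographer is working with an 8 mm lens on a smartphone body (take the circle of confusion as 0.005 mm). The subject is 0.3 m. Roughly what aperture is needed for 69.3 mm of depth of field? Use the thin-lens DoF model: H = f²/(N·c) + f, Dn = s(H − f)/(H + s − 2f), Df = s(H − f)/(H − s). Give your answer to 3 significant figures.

f/5

Write h = H − f = f²/(N·c). The thin-lens limits are Dn = s·h/(h + (s−f)) and Df = s·h/(h − (s−f)), so DoF = Df − Dn = 2·s·(s−f)·h / (h² − (s−f)²).
That is a quadratic in h: DoF·h² − 2·s·(s−f)·h − DoF·(s−f)² = 0 ⇒ h = (s−f)·(s + √(s² + DoF²)) / DoF = 292 × (300 + √(300² + 69.3²)) / 69.3 = 292 × (300 + 307.900) / 69.3 ≈ 2561.4 mm.
Then N = f²/(c·h) = 8² / (0.005 × 2561.4) = 64 / 12.807 ≈ 5.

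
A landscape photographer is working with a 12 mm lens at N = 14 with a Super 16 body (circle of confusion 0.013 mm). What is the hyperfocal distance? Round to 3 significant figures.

Hyperfocal distance H = f²/(N·c) + f = 12²/(14 × 0.013) + 12 = 144/0.182 + 12 ≈ 803.2 mm ≈ 0.803 m.

0.803 m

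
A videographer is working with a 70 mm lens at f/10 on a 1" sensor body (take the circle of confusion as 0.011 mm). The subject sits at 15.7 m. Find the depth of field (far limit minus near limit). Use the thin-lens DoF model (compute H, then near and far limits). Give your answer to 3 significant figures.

Hyperfocal distance H = f²/(N·c) + f = 70²/(10 × 0.011) + 70 = 4900/0.11 + 70 ≈ 44615.5 mm ≈ 44.62 m.
Near limit Dn = s·(H − f)/(H + s − 2f) = 15700 × (44615.5 − 70) / (44615.5 + 15700 − 2 × 70) = 15700 × 44545.5 / 60175.5 ≈ 11622 mm.
Far limit Df = s·(H − f)/(H − s) = 15700 × (44615.5 − 70) / (44615.5 − 15700) = 15700 × 44545.5 / 28915.5 ≈ 24186 mm.
Depth of field = Df − Dn = 24186 − 11622 ≈ 12564 mm ≈ 12.6 m.

12.6 m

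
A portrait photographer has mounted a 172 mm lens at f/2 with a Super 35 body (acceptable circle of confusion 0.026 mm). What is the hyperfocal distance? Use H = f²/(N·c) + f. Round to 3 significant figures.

Hyperfocal distance H = f²/(N·c) + f = 172²/(2 × 0.026) + 172 = 29584/0.052 + 172 ≈ 569095.1 mm ≈ 569 m.

569 m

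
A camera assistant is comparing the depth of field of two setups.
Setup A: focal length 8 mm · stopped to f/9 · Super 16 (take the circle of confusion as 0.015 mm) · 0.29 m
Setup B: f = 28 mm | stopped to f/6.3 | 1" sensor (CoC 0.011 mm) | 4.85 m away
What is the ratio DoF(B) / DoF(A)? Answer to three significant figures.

9.46

Setup A: H = 8²/(9×0.015) + 8 ≈ 482.1 mm; DoF = Df − Dn = 715.77 − 181.84 ≈ 533.93 mm.
Setup B: H = 28²/(6.3×0.011) + 28 ≈ 11341.1 mm; DoF = Df − Dn = 8452.9 − 3400.6 ≈ 5052.3 mm.
Ratio = 5052.3 / 533.93 ≈ 9.46.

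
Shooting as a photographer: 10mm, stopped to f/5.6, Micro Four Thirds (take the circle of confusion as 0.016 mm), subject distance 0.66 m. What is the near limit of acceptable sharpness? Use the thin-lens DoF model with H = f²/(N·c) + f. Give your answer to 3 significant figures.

417 mm

Hyperfocal distance H = f²/(N·c) + f = 10²/(5.6 × 0.016) + 10 = 100/0.0896 + 10 ≈ 1126.1 mm ≈ 1.126 m.
Near limit Dn = s·(H − f)/(H + s − 2f) = 660 × (1126.1 − 10) / (1126.1 + 660 − 2 × 10) = 660 × 1116.1 / 1766.1 ≈ 417.09 mm.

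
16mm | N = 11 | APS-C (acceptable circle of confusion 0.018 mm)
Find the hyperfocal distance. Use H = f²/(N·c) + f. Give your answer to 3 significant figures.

1.31 m

Hyperfocal distance H = f²/(N·c) + f = 16²/(11 × 0.018) + 16 = 256/0.198 + 16 ≈ 1308.9 mm ≈ 1.31 m.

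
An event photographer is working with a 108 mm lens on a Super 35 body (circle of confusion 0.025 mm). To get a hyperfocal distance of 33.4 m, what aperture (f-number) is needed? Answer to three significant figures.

f/14

Rearrange H = f²/(N·c) + f for N: N = f² / ((H − f)·c).
N = 108² / ((33400 − 108) × 0.025) = 11664 / 832.3 ≈ 14.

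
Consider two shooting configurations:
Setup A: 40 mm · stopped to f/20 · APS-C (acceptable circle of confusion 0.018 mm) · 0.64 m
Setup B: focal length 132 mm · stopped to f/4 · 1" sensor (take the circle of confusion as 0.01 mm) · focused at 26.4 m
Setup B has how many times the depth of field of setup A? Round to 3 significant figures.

18.2

Setup A: H = 40²/(20×0.018) + 40 ≈ 4484.4 mm; DoF = Df − Dn = 739.88 − 563.88 ≈ 176.00 mm.
Setup B: H = 132²/(4×0.01) + 132 ≈ 435732.0 mm; DoF = Df − Dn = 28094.2 − 24898.5 ≈ 3195.7 mm.
Ratio = 3195.7 / 176.00 ≈ 18.2.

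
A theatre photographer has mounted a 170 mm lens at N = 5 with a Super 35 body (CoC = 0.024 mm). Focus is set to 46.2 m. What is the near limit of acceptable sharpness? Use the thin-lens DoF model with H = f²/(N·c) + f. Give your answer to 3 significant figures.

38.8 m

Hyperfocal distance H = f²/(N·c) + f = 170²/(5 × 0.024) + 170 = 28900/0.12 + 170 ≈ 241003.3 mm ≈ 241.0 m.
Near limit Dn = s·(H − f)/(H + s − 2f) = 46200 × (241003.3 − 170) / (241003.3 + 46200 − 2 × 170) = 46200 × 240833.3 / 286863.3 ≈ 38787 mm ≈ 38.8 m.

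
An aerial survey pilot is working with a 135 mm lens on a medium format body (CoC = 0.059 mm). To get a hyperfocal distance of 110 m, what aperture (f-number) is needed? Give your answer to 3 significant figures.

Rearrange H = f²/(N·c) + f for N: N = f² / ((H − f)·c).
N = 135² / ((110000 − 135) × 0.059) = 18225 / 6482 ≈ 2.81.

f/2.81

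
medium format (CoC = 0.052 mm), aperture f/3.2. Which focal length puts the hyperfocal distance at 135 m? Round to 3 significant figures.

150 mm

From H = f²/(N·c) + f, with f ≪ H: f ≈ √(H·N·c) = √(135000 × 3.2 × 0.052) = √22464 ≈ 149.9 mm.
The +f correction barely moves this — solving exactly, f² + N·c·f − N·c·H = 0 ⇒ f = (−N·c + √((N·c)² + 4·N·c·H))/2 = (−0.1664 + √89856)/2 ≈ 149.80 mm, so f ≈ 150 mm.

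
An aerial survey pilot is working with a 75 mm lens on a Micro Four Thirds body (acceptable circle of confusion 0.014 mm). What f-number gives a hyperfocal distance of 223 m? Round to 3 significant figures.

Rearrange H = f²/(N·c) + f for N: N = f² / ((H − f)·c).
N = 75² / ((223000 − 75) × 0.014) = 5625 / 3121 ≈ 1.80.

f/1.80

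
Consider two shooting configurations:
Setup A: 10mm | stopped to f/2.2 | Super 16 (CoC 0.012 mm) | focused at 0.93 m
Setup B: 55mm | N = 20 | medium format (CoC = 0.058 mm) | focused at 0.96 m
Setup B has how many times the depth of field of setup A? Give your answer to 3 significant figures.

Setup A: H = 10²/(2.2×0.012) + 10 ≈ 3797.9 mm; DoF = Df − Dn = 1228.34 − 748.26 ≈ 480.08 mm.
Setup B: H = 55²/(20×0.058) + 55 ≈ 2662.8 mm; DoF = Df − Dn = 1470.23 − 712.67 ≈ 757.56 mm.
Ratio = 757.56 / 480.08 ≈ 1.58.

1.58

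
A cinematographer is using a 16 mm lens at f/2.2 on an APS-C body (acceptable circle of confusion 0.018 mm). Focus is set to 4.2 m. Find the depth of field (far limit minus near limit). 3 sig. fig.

Hyperfocal distance H = f²/(N·c) + f = 16²/(2.2 × 0.018) + 16 = 256/0.0396 + 16 ≈ 6480.6 mm ≈ 6.481 m.
Near limit Dn = s·(H − f)/(H + s − 2f) = 4200 × (6480.6 − 16) / (6480.6 + 4200 − 2 × 16) = 4200 × 6464.6 / 10648.6 ≈ 2549.8 mm.
Far limit Df = s·(H − f)/(H − s) = 4200 × (6480.6 − 16) / (6480.6 − 4200) = 4200 × 6464.6 / 2280.6 ≈ 11905.2 mm.
Depth of field = Df − Dn = 11905.2 − 2549.8 ≈ 9355.4 mm ≈ 9.36 m.

9.36 m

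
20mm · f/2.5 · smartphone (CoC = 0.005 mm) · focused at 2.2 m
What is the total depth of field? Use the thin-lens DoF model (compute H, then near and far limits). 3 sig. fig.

301 mm

Hyperfocal distance H = f²/(N·c) + f = 20²/(2.5 × 0.005) + 20 = 400/0.0125 + 20 ≈ 32020.0 mm ≈ 32.02 m.
Near limit Dn = s·(H − f)/(H + s − 2f) = 2200 × (32020.0 − 20) / (32020.0 + 2200 − 2 × 20) = 2200 × 32000.0 / 34180.0 ≈ 2059.68 mm.
Far limit Df = s·(H − f)/(H − s) = 2200 × (32020.0 − 20) / (32020.0 − 2200) = 2200 × 32000.0 / 29820.0 ≈ 2360.83 mm.
Depth of field = Df − Dn = 2360.83 − 2059.68 ≈ 301.15 mm.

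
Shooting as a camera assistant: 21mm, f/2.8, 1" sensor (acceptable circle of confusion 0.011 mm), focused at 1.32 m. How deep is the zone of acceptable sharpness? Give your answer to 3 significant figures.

Hyperfocal distance H = f²/(N·c) + f = 21²/(2.8 × 0.011) + 21 = 441/0.0308 + 21 ≈ 14339.2 mm ≈ 14.34 m.
Near limit Dn = s·(H − f)/(H + s − 2f) = 1320 × (14339.2 − 21) / (14339.2 + 1320 − 2 × 21) = 1320 × 14318.2 / 15617.2 ≈ 1210.21 mm.
Far limit Df = s·(H − f)/(H − s) = 1320 × (14339.2 − 21) / (14339.2 − 1320) = 1320 × 14318.2 / 13019.2 ≈ 1451.70 mm.
Depth of field = Df − Dn = 1451.70 − 1210.21 ≈ 241.49 mm.

241 mm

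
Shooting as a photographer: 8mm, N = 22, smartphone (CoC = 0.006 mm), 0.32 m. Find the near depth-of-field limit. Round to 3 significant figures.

Hyperfocal distance H = f²/(N·c) + f = 8²/(22 × 0.006) + 8 = 64/0.132 + 8 ≈ 492.8 mm ≈ 0.493 m.
Near limit Dn = s·(H − f)/(H + s − 2f) = 320 × (492.8 − 8) / (492.8 + 320 − 2 × 8) = 320 × 484.8 / 796.8 ≈ 194.71 mm.

195 mm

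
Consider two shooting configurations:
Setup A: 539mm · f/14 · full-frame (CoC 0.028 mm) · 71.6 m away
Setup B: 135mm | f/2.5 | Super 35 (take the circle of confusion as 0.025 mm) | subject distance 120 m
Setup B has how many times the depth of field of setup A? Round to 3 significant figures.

Setup A: H = 539²/(14×0.028) + 539 ≈ 741664.0 mm; DoF = Df − Dn = 79193 − 65335 ≈ 13858 mm.
Setup B: H = 135²/(2.5×0.025) + 135 ≈ 291735.0 mm; DoF = Df − Dn = 203756 − 85042 ≈ 118714 mm.
Ratio = 118714 / 13858 ≈ 8.57.

8.57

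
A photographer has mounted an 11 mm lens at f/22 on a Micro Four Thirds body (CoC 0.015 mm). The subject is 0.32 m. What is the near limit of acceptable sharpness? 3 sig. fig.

174 mm

Hyperfocal distance H = f²/(N·c) + f = 11²/(22 × 0.015) + 11 = 121/0.33 + 11 ≈ 377.7 mm ≈ 0.378 m.
Near limit Dn = s·(H − f)/(H + s − 2f) = 320 × (377.7 − 11) / (377.7 + 320 − 2 × 11) = 320 × 366.7 / 675.7 ≈ 173.66 mm.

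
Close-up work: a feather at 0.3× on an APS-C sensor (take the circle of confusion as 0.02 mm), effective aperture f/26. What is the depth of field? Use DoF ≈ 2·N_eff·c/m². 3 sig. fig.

At magnification m, DoF ≈ 2·N_eff·c/m² = 2 × 26 × 0.02 / 0.3² = 1.04 / 0.09 ≈ 11.6 mm.

11.6 mm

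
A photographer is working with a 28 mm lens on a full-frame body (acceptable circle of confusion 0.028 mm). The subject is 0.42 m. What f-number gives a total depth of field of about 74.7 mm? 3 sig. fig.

f/6.30

Write h = H − f = f²/(N·c). The thin-lens limits are Dn = s·h/(h + (s−f)) and Df = s·h/(h − (s−f)), so DoF = Df − Dn = 2·s·(s−f)·h / (h² − (s−f)²).
That is a quadratic in h: DoF·h² − 2·s·(s−f)·h − DoF·(s−f)² = 0 ⇒ h = (s−f)·(s + √(s² + DoF²)) / DoF = 392 × (420 + √(420² + 74.7²)) / 74.7 = 392 × (420 + 426.591) / 74.7 ≈ 4442.6 mm.
Then N = f²/(c·h) = 28² / (0.028 × 4442.6) = 784 / 124.39 ≈ 6.30.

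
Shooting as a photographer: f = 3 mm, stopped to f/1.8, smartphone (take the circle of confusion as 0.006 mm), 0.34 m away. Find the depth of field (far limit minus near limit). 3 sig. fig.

Hyperfocal distance H = f²/(N·c) + f = 3²/(1.8 × 0.006) + 3 = 9/0.0108 + 3 ≈ 836.3 mm ≈ 0.836 m.
Near limit Dn = s·(H − f)/(H + s − 2f) = 340 × (836.3 − 3) / (836.3 + 340 − 2 × 3) = 340 × 833.3 / 1170.3 ≈ 242.10 mm.
Far limit Df = s·(H − f)/(H − s) = 340 × (836.3 − 3) / (836.3 − 340) = 340 × 833.3 / 496.3 ≈ 570.85 mm.
Depth of field = Df − Dn = 570.85 − 242.10 ≈ 328.75 mm.

329 mm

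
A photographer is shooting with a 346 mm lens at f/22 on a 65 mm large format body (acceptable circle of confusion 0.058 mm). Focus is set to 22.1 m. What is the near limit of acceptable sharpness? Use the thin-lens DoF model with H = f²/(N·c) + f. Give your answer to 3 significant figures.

Hyperfocal distance H = f²/(N·c) + f = 346²/(22 × 0.058) + 346 = 119716/1.276 + 346 ≈ 94167.3 mm ≈ 94.17 m.
Near limit Dn = s·(H − f)/(H + s − 2f) = 22100 × (94167.3 − 346) / (94167.3 + 22100 − 2 × 346) = 22100 × 93821.3 / 115575.3 ≈ 17940 mm ≈ 17.9 m.

17.9 m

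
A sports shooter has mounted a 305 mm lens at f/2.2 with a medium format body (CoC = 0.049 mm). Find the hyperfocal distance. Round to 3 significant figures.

Hyperfocal distance H = f²/(N·c) + f = 305²/(2.2 × 0.049) + 305 = 93025/0.1078 + 305 ≈ 863245.6 mm ≈ 863 m.

863 m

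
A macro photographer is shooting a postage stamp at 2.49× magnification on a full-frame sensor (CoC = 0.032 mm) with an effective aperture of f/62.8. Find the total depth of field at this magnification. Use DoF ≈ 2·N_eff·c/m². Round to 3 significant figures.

0.648 mm

At magnification m, DoF ≈ 2·N_eff·c/m² = 2 × 62.8 × 0.032 / 2.49² = 4.019 / 6.2 ≈ 0.648 mm.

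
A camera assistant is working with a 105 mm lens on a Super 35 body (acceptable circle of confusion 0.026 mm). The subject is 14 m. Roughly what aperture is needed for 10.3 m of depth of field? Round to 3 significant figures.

Write h = H − f = f²/(N·c). The thin-lens limits are Dn = s·h/(h + (s−f)) and Df = s·h/(h − (s−f)), so DoF = Df − Dn = 2·s·(s−f)·h / (h² − (s−f)²).
That is a quadratic in h: DoF·h² − 2·s·(s−f)·h − DoF·(s−f)² = 0 ⇒ h = (s−f)·(s + √(s² + DoF²)) / DoF = 13895 × (14000 + √(14000² + 10300²)) / 10300 = 13895 × (14000 + 17380.7) / 10300 ≈ 42334 mm.
Then N = f²/(c·h) = 105² / (0.026 × 42334) = 11025 / 1100.7 ≈ 10.

f/10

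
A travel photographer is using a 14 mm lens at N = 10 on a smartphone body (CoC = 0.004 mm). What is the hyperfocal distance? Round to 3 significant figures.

4.91 m

Hyperfocal distance H = f²/(N·c) + f = 14²/(10 × 0.004) + 14 = 196/0.04 + 14 ≈ 4914.0 mm ≈ 4.91 m.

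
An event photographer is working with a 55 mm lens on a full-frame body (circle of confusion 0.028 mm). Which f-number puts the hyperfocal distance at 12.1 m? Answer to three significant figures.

f/8.97

Rearrange H = f²/(N·c) + f for N: N = f² / ((H − f)·c).
N = 55² / ((12100 − 55) × 0.028) = 3025 / 337.3 ≈ 8.97.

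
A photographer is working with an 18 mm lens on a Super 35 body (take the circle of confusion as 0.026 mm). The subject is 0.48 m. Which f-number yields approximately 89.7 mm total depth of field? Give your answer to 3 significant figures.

Write h = H − f = f²/(N·c). The thin-lens limits are Dn = s·h/(h + (s−f)) and Df = s·h/(h − (s−f)), so DoF = Df − Dn = 2·s·(s−f)·h / (h² − (s−f)²).
That is a quadratic in h: DoF·h² − 2·s·(s−f)·h − DoF·(s−f)² = 0 ⇒ h = (s−f)·(s + √(s² + DoF²)) / DoF = 462 × (480 + √(480² + 89.7²)) / 89.7 = 462 × (480 + 488.309) / 89.7 ≈ 4987.3 mm.
Then N = f²/(c·h) = 18² / (0.026 × 4987.3) = 324 / 129.67 ≈ 2.50.

f/2.50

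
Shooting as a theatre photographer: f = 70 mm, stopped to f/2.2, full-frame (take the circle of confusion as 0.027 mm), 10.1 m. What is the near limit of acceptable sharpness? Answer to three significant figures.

9.01 m

Hyperfocal distance H = f²/(N·c) + f = 70²/(2.2 × 0.027) + 70 = 4900/0.0594 + 70 ≈ 82561.6 mm ≈ 82.56 m.
Near limit Dn = s·(H − f)/(H + s − 2f) = 10100 × (82561.6 − 70) / (82561.6 + 10100 − 2 × 70) = 10100 × 82491.6 / 92521.6 ≈ 9005.1 mm ≈ 9.01 m.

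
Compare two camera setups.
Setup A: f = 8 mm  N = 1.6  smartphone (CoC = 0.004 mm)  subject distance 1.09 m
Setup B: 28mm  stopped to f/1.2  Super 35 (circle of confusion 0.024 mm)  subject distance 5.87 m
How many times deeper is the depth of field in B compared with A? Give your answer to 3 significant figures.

Setup A: H = 8²/(1.6×0.004) + 8 ≈ 10008.0 mm; DoF = Df − Dn = 1222.25 − 983.58 ≈ 238.67 mm.
Setup B: H = 28²/(1.2×0.024) + 28 ≈ 27250.2 mm; DoF = Df − Dn = 7473.9 − 4832.9 ≈ 2641.0 mm.
Ratio = 2641.0 / 238.67 ≈ 11.1.

11.1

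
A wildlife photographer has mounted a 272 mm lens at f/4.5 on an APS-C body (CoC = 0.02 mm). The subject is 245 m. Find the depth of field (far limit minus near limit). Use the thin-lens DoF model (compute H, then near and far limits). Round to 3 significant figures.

160 m

Hyperfocal distance H = f²/(N·c) + f = 272²/(4.5 × 0.02) + 272 = 73984/0.09 + 272 ≈ 822316.4 mm ≈ 822.3 m.
Near limit Dn = s·(H − f)/(H + s − 2f) = 245000 × (822316.4 − 272) / (822316.4 + 245000 − 2 × 272) = 245000 × 822044.4 / 1066772.4 ≈ 188795 mm.
Far limit Df = s·(H − f)/(H − s) = 245000 × (822316.4 − 272) / (822316.4 − 245000) = 245000 × 822044.4 / 577316.4 ≈ 348857 mm.
Depth of field = Df − Dn = 348857 − 188795 ≈ 160062 mm ≈ 160 m.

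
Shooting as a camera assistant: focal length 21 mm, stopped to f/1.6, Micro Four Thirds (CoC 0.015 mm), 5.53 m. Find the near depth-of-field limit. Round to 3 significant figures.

Hyperfocal distance H = f²/(N·c) + f = 21²/(1.6 × 0.015) + 21 = 441/0.024 + 21 ≈ 18396.0 mm ≈ 18.40 m.
Near limit Dn = s·(H − f)/(H + s − 2f) = 5530 × (18396.0 − 21) / (18396.0 + 5530 − 2 × 21) = 5530 × 18375.0 / 23884.0 ≈ 4254.5 mm ≈ 4.25 m.

4.25 m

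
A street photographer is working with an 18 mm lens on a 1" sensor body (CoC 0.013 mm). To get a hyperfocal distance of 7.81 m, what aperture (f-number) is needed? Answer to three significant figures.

f/3.20

Rearrange H = f²/(N·c) + f for N: N = f² / ((H − f)·c).
N = 18² / ((7810 − 18) × 0.013) = 324 / 101.3 ≈ 3.20.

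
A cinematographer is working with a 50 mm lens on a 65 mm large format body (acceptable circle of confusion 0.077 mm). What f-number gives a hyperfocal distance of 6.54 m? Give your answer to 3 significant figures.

Rearrange H = f²/(N·c) + f for N: N = f² / ((H − f)·c).
N = 50² / ((6540 − 50) × 0.077) = 2500 / 499.7 ≈ 5.

f/5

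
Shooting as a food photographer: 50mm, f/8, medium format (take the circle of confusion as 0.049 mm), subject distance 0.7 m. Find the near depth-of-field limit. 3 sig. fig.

Hyperfocal distance H = f²/(N·c) + f = 50²/(8 × 0.049) + 50 = 2500/0.392 + 50 ≈ 6427.6 mm ≈ 6.428 m.
Near limit Dn = s·(H − f)/(H + s − 2f) = 700 × (6427.6 − 50) / (6427.6 + 700 − 2 × 50) = 700 × 6377.6 / 7027.6 ≈ 635.25 mm ≈ 0.635 m.

0.635 m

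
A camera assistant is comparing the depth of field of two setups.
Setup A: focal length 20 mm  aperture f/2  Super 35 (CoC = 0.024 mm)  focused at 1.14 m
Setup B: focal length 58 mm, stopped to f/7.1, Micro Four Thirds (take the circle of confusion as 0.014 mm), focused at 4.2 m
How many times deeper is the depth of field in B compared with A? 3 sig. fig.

3.34

Setup A: H = 20²/(2×0.024) + 20 ≈ 8353.3 mm; DoF = Df − Dn = 1317.01 − 1004.94 ≈ 312.07 mm.
Setup B: H = 58²/(7.1×0.014) + 58 ≈ 33901.1 mm; DoF = Df − Dn = 4785.7 − 3742.0 ≈ 1043.7 mm.
Ratio = 1043.7 / 312.07 ≈ 3.34.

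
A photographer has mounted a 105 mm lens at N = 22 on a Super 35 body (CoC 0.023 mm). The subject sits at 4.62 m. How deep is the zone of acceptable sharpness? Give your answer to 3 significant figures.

Hyperfocal distance H = f²/(N·c) + f = 105²/(22 × 0.023) + 105 = 11025/0.506 + 105 ≈ 21893.5 mm ≈ 21.89 m.
Near limit Dn = s·(H − f)/(H + s − 2f) = 4620 × (21893.5 − 105) / (21893.5 + 4620 − 2 × 105) = 4620 × 21788.5 / 26303.5 ≈ 3827.0 mm.
Far limit Df = s·(H − f)/(H − s) = 4620 × (21893.5 − 105) / (21893.5 − 4620) = 4620 × 21788.5 / 17273.5 ≈ 5827.6 mm.
Depth of field = Df − Dn = 5827.6 − 3827.0 ≈ 2000.6 mm ≈ 2.00 m.

2.00 m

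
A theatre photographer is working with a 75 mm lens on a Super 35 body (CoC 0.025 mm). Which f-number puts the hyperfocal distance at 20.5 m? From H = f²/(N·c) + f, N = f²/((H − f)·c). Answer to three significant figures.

Rearrange H = f²/(N·c) + f for N: N = f² / ((H − f)·c).
N = 75² / ((20500 − 75) × 0.025) = 5625 / 510.6 ≈ 11.

f/11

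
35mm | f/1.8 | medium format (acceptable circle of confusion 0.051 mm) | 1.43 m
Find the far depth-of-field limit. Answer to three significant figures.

1.60 m

Hyperfocal distance H = f²/(N·c) + f = 35²/(1.8 × 0.051) + 35 = 1225/0.0918 + 35 ≈ 13379.2 mm ≈ 13.38 m.
Far limit Df = s·(H − f)/(H − s) = 1430 × (13379.2 − 35) / (13379.2 − 1430) = 1430 × 13344.2 / 11949.2 ≈ 1596.9 mm ≈ 1.60 m.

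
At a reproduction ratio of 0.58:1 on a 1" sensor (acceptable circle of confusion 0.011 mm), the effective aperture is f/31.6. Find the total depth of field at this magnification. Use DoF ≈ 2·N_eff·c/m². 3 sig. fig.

2.07 mm

At magnification m, DoF ≈ 2·N_eff·c/m² = 2 × 31.6 × 0.011 / 0.58² = 0.6952 / 0.3364 ≈ 2.07 mm.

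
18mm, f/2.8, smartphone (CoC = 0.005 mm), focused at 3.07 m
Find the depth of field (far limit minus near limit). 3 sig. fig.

Hyperfocal distance H = f²/(N·c) + f = 18²/(2.8 × 0.005) + 18 = 324/0.014 + 18 ≈ 23160.9 mm ≈ 23.16 m.
Near limit Dn = s·(H − f)/(H + s − 2f) = 3070 × (23160.9 − 18) / (23160.9 + 3070 − 2 × 18) = 3070 × 23142.9 / 26194.9 ≈ 2712.31 mm.
Far limit Df = s·(H − f)/(H − s) = 3070 × (23160.9 − 18) / (23160.9 − 3070) = 3070 × 23142.9 / 20090.9 ≈ 3536.36 mm.
Depth of field = Df − Dn = 3536.36 − 2712.31 ≈ 824.05 mm ≈ 0.824 m.

0.824 m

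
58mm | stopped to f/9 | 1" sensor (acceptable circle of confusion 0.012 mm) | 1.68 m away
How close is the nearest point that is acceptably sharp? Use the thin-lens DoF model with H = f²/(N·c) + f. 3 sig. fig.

Hyperfocal distance H = f²/(N·c) + f = 58²/(9 × 0.012) + 58 = 3364/0.108 + 58 ≈ 31206.1 mm ≈ 31.21 m.
Near limit Dn = s·(H − f)/(H + s − 2f) = 1680 × (31206.1 − 58) / (31206.1 + 1680 − 2 × 58) = 1680 × 31148.1 / 32770.1 ≈ 1596.8 mm ≈ 1.60 m.

1.60 m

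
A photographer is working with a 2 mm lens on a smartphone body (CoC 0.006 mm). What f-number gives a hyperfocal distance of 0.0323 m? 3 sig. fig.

Rearrange H = f²/(N·c) + f for N: N = f² / ((H − f)·c).
N = 2² / ((32 − 2) × 0.006) = 4 / 0.1818 ≈ 22.

f/22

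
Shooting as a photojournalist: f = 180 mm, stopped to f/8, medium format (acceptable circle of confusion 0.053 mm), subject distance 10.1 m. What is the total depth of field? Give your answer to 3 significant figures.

2.67 m

Hyperfocal distance H = f²/(N·c) + f = 180²/(8 × 0.053) + 180 = 32400/0.424 + 180 ≈ 76595.1 mm ≈ 76.60 m.
Near limit Dn = s·(H − f)/(H + s − 2f) = 10100 × (76595.1 − 180) / (76595.1 + 10100 − 2 × 180) = 10100 × 76415.1 / 86335.1 ≈ 8939.5 mm.
Far limit Df = s·(H − f)/(H − s) = 10100 × (76595.1 − 180) / (76595.1 − 10100) = 10100 × 76415.1 / 66495.1 ≈ 11606.8 mm.
Depth of field = Df − Dn = 11606.8 − 8939.5 ≈ 2667.3 mm ≈ 2.67 m.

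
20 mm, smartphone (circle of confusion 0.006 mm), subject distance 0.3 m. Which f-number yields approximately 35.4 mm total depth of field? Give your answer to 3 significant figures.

f/14

Write h = H − f = f²/(N·c). The thin-lens limits are Dn = s·h/(h + (s−f)) and Df = s·h/(h − (s−f)), so DoF = Df − Dn = 2·s·(s−f)·h / (h² − (s−f)²).
That is a quadratic in h: DoF·h² − 2·s·(s−f)·h − DoF·(s−f)² = 0 ⇒ h = (s−f)·(s + √(s² + DoF²)) / DoF = 280 × (300 + √(300² + 35.4²)) / 35.4 = 280 × (300 + 302.081) / 35.4 ≈ 4762.2 mm.
Then N = f²/(c·h) = 20² / (0.006 × 4762.2) = 400 / 28.573 ≈ 14.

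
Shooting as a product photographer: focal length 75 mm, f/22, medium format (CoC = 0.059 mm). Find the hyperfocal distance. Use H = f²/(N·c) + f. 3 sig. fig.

Hyperfocal distance H = f²/(N·c) + f = 75²/(22 × 0.059) + 75 = 5625/1.298 + 75 ≈ 4408.6 mm ≈ 4.41 m.

4.41 m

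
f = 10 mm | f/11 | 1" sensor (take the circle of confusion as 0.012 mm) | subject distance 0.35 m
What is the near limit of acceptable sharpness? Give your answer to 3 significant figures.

Hyperfocal distance H = f²/(N·c) + f = 10²/(11 × 0.012) + 10 = 100/0.132 + 10 ≈ 767.6 mm ≈ 0.768 m.
Near limit Dn = s·(H − f)/(H + s − 2f) = 350 × (767.6 − 10) / (767.6 + 350 − 2 × 10) = 350 × 757.6 / 1097.6 ≈ 241.58 mm.

242 mm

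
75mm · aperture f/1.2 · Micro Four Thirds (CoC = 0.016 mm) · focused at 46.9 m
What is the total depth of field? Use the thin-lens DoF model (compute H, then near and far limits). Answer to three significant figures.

Hyperfocal distance H = f²/(N·c) + f = 75²/(1.2 × 0.016) + 75 = 5625/0.0192 + 75 ≈ 293043.8 mm ≈ 293.0 m.
Near limit Dn = s·(H − f)/(H + s − 2f) = 46900 × (293043.8 − 75) / (293043.8 + 46900 − 2 × 75) = 46900 × 292968.8 / 339793.8 ≈ 40437 mm.
Far limit Df = s·(H − f)/(H − s) = 46900 × (293043.8 − 75) / (293043.8 − 46900) = 46900 × 292968.8 / 246143.8 ≈ 55822 mm.
Depth of field = Df − Dn = 55822 − 40437 ≈ 15385 mm ≈ 15.4 m.

15.4 m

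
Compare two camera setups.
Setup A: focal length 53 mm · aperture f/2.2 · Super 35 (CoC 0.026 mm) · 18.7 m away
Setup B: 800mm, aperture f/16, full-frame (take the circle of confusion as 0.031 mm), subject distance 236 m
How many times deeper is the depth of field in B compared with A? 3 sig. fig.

Setup A: H = 53²/(2.2×0.026) + 53 ≈ 49161.4 mm; DoF = Df − Dn = 30147 − 13554 ≈ 16593 mm.
Setup B: H = 800²/(16×0.031) + 800 ≈ 1291122.6 mm; DoF = Df − Dn = 288607 − 199614 ≈ 88993 mm.
Ratio = 88993 / 16593 ≈ 5.36.

5.36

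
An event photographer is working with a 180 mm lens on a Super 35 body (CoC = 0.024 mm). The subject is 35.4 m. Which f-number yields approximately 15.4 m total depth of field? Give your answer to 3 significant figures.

Write h = H − f = f²/(N·c). The thin-lens limits are Dn = s·h/(h + (s−f)) and Df = s·h/(h − (s−f)), so DoF = Df − Dn = 2·s·(s−f)·h / (h² − (s−f)²).
That is a quadratic in h: DoF·h² − 2·s·(s−f)·h − DoF·(s−f)² = 0 ⇒ h = (s−f)·(s + √(s² + DoF²)) / DoF = 35220 × (35400 + √(35400² + 15400²)) / 15400 = 35220 × (35400 + 38604.7) / 15400 ≈ 169250 mm.
Then N = f²/(c·h) = 180² / (0.024 × 169250) = 32400 / 4062.0 ≈ 7.98.

f/7.98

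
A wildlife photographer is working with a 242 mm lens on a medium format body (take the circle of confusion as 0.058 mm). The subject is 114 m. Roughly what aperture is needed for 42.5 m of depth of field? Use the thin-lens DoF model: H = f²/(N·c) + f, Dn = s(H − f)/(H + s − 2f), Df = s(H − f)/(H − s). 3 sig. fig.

Write h = H − f = f²/(N·c). The thin-lens limits are Dn = s·h/(h + (s−f)) and Df = s·h/(h − (s−f)), so DoF = Df − Dn = 2·s·(s−f)·h / (h² − (s−f)²).
That is a quadratic in h: DoF·h² − 2·s·(s−f)·h − DoF·(s−f)² = 0 ⇒ h = (s−f)·(s + √(s² + DoF²)) / DoF = 113758 × (114000 + √(114000² + 42500²)) / 42500 = 113758 × (114000 + 121664) / 42500 ≈ 630793 mm.
Then N = f²/(c·h) = 242² / (0.058 × 630793) = 58564 / 36586 ≈ 1.60.

f/1.60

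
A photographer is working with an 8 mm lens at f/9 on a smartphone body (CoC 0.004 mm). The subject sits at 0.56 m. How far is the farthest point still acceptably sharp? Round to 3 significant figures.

0.812 m

Hyperfocal distance H = f²/(N·c) + f = 8²/(9 × 0.004) + 8 = 64/0.036 + 8 ≈ 1785.8 mm ≈ 1.786 m.
Far limit Df = s·(H − f)/(H − s) = 560 × (1785.8 − 8) / (1785.8 − 560) = 560 × 1777.8 / 1225.8 ≈ 812.18 mm ≈ 0.812 m.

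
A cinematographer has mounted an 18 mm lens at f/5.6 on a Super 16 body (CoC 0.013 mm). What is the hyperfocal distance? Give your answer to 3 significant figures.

4.47 m

Hyperfocal distance H = f²/(N·c) + f = 18²/(5.6 × 0.013) + 18 = 324/0.0728 + 18 ≈ 4468.5 mm ≈ 4.47 m.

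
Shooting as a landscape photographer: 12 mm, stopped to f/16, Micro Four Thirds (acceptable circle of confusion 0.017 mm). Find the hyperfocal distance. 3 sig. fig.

0.541 m

Hyperfocal distance H = f²/(N·c) + f = 12²/(16 × 0.017) + 12 = 144/0.272 + 12 ≈ 541.4 mm ≈ 0.541 m.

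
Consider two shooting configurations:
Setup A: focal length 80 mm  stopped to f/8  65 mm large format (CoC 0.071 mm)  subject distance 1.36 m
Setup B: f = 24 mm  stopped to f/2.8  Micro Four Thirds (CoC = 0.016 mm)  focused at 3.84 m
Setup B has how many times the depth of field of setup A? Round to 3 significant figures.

Setup A: H = 80²/(8×0.071) + 80 ≈ 11347.6 mm; DoF = Df − Dn = 1534.30 − 1221.26 ≈ 313.04 mm.
Setup B: H = 24²/(2.8×0.016) + 24 ≈ 12881.1 mm; DoF = Df − Dn = 5460.8 − 2961.1 ≈ 2499.7 mm.
Ratio = 2499.7 / 313.04 ≈ 7.99.

7.99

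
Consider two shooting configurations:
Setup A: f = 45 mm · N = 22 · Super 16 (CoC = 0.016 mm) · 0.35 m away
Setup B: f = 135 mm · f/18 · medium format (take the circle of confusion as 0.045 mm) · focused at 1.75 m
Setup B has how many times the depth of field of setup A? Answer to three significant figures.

Setup A: H = 45²/(22×0.016) + 45 ≈ 5797.8 mm; DoF = Df − Dn = 369.595 − 332.378 ≈ 37.217 mm.
Setup B: H = 135²/(18×0.045) + 135 ≈ 22635.0 mm; DoF = Df − Dn = 1885.32 − 1632.80 ≈ 252.52 mm.
Ratio = 252.52 / 37.217 ≈ 6.79.

6.79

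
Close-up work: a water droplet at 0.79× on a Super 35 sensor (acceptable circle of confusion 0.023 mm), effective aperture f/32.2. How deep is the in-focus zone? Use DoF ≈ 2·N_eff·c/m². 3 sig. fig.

At magnification m, DoF ≈ 2·N_eff·c/m² = 2 × 32.2 × 0.023 / 0.79² = 1.481 / 0.6241 ≈ 2.37 mm.

2.37 mm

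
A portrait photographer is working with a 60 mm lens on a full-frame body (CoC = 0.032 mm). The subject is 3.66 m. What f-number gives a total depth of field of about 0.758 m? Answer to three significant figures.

f/3.20

Write h = H − f = f²/(N·c). The thin-lens limits are Dn = s·h/(h + (s−f)) and Df = s·h/(h − (s−f)), so DoF = Df − Dn = 2·s·(s−f)·h / (h² − (s−f)²).
That is a quadratic in h: DoF·h² − 2·s·(s−f)·h − DoF·(s−f)² = 0 ⇒ h = (s−f)·(s + √(s² + DoF²)) / DoF = 3600 × (3660 + √(3660² + 758²)) / 758 = 3600 × (3660 + 3737.67) / 758 ≈ 35134 mm.
Then N = f²/(c·h) = 60² / (0.032 × 35134) = 3600 / 1124.3 ≈ 3.20.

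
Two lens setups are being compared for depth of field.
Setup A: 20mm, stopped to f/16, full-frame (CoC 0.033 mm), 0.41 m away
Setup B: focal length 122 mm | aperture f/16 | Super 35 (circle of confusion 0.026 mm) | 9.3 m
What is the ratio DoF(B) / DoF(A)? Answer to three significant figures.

8.89

Setup A: H = 20²/(16×0.033) + 20 ≈ 777.6 mm; DoF = Df − Dn = 845.01 − 270.66 ≈ 574.35 mm.
Setup B: H = 122²/(16×0.026) + 122 ≈ 35900.8 mm; DoF = Df − Dn = 12508.7 − 7401.4 ≈ 5107.3 mm.
Ratio = 5107.3 / 574.35 ≈ 8.89.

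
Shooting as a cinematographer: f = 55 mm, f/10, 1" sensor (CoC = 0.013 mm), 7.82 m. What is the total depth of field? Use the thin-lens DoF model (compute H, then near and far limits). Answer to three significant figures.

5.87 m

Hyperfocal distance H = f²/(N·c) + f = 55²/(10 × 0.013) + 55 = 3025/0.13 + 55 ≈ 23324.2 mm ≈ 23.32 m.
Near limit Dn = s·(H − f)/(H + s − 2f) = 7820 × (23324.2 − 55) / (23324.2 + 7820 − 2 × 55) = 7820 × 23269.2 / 31034.2 ≈ 5863.4 mm.
Far limit Df = s·(H − f)/(H − s) = 7820 × (23324.2 − 55) / (23324.2 − 7820) = 7820 × 23269.2 / 15504.2 ≈ 11736.5 mm.
Depth of field = Df − Dn = 11736.5 − 5863.4 ≈ 5873.1 mm ≈ 5.87 m.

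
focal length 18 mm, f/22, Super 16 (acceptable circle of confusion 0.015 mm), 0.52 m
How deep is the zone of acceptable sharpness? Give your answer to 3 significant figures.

0.720 m

Hyperfocal distance H = f²/(N·c) + f = 18²/(22 × 0.015) + 18 = 324/0.33 + 18 ≈ 999.8 mm ≈ 1.000 m.
Near limit Dn = s·(H − f)/(H + s − 2f) = 520 × (999.8 − 18) / (999.8 + 520 − 2 × 18) = 520 × 981.8 / 1483.8 ≈ 344.08 mm.
Far limit Df = s·(H − f)/(H − s) = 520 × (999.8 − 18) / (999.8 − 520) = 520 × 981.8 / 479.8 ≈ 1064.04 mm.
Depth of field = Df − Dn = 1064.04 − 344.08 ≈ 719.96 mm ≈ 0.720 m.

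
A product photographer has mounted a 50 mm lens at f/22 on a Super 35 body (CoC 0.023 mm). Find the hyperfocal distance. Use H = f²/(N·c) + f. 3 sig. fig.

Hyperfocal distance H = f²/(N·c) + f = 50²/(22 × 0.023) + 50 = 2500/0.506 + 50 ≈ 4990.7 mm ≈ 4.99 m.

4.99 m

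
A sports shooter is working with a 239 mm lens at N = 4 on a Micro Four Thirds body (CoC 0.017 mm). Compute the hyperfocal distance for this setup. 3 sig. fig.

840 m

Hyperfocal distance H = f²/(N·c) + f = 239²/(4 × 0.017) + 239 = 57121/0.068 + 239 ≈ 840253.7 mm ≈ 840 m.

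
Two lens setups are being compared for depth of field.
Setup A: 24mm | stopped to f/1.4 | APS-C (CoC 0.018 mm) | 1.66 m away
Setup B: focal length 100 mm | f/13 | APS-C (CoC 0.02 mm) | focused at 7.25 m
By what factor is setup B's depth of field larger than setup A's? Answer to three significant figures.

Setup A: H = 24²/(1.4×0.018) + 24 ≈ 22881.1 mm; DoF = Df − Dn = 1787.97 − 1549.12 ≈ 238.85 mm.
Setup B: H = 100²/(13×0.02) + 100 ≈ 38561.5 mm; DoF = Df − Dn = 8905.5 − 6113.5 ≈ 2792.0 mm.
Ratio = 2792.0 / 238.85 ≈ 11.7.

11.7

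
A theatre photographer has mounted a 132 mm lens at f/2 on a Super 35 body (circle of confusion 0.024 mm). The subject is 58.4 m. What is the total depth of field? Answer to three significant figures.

Hyperfocal distance H = f²/(N·c) + f = 132²/(2 × 0.024) + 132 = 17424/0.048 + 132 ≈ 363132.0 mm ≈ 363.1 m.
Near limit Dn = s·(H − f)/(H + s − 2f) = 58400 × (363132.0 − 132) / (363132.0 + 58400 − 2 × 132) = 58400 × 363000.0 / 421268.0 ≈ 50322 mm.
Far limit Df = s·(H − f)/(H − s) = 58400 × (363132.0 − 132) / (363132.0 − 58400) = 58400 × 363000.0 / 304732.0 ≈ 69567 mm.
Depth of field = Df − Dn = 69567 − 50322 ≈ 19245 mm ≈ 19.2 m.

19.2 m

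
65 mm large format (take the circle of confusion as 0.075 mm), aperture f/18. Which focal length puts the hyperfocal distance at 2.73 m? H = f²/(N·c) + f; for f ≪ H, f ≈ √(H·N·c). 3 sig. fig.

From H = f²/(N·c) + f, with f ≪ H: f ≈ √(H·N·c) = √(2730 × 18 × 0.075) = √3685.5 ≈ 60.71 mm.
Exact: f² + N·c·f − N·c·H = 0 ⇒ f = (−N·c + √((N·c)² + 4·N·c·H))/2 = (−1.35 + √14744)/2 ≈ 60.037 mm ≈ 60.0 mm.

60.0 mm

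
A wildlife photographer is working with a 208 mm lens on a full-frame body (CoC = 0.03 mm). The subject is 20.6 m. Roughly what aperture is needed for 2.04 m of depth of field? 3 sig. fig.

Write h = H − f = f²/(N·c). The thin-lens limits are Dn = s·h/(h + (s−f)) and Df = s·h/(h − (s−f)), so DoF = Df − Dn = 2·s·(s−f)·h / (h² − (s−f)²).
That is a quadratic in h: DoF·h² − 2·s·(s−f)·h − DoF·(s−f)² = 0 ⇒ h = (s−f)·(s + √(s² + DoF²)) / DoF = 20392 × (20600 + √(20600² + 2040²)) / 2040 = 20392 × (20600 + 20700.8) / 2040 ≈ 412846 mm.
Then N = f²/(c·h) = 208² / (0.03 × 412846) = 43264 / 12385 ≈ 3.49.

f/3.49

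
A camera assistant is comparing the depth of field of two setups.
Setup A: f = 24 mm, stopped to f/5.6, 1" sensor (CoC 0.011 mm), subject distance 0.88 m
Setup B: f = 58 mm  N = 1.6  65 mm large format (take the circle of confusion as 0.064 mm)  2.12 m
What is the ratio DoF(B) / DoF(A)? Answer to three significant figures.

1.64

Setup A: H = 24²/(5.6×0.011) + 24 ≈ 9374.6 mm; DoF = Df − Dn = 968.68 − 806.20 ≈ 162.48 mm.
Setup B: H = 58²/(1.6×0.064) + 58 ≈ 32909.6 mm; DoF = Df − Dn = 2261.98 − 1994.79 ≈ 267.19 mm.
Ratio = 267.19 / 162.48 ≈ 1.64.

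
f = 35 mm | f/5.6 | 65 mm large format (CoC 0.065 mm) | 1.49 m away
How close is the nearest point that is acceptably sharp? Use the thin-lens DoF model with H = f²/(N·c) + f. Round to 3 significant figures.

1.04 m

Hyperfocal distance H = f²/(N·c) + f = 35²/(5.6 × 0.065) + 35 = 1225/0.364 + 35 ≈ 3400.4 mm ≈ 3.400 m.
Near limit Dn = s·(H − f)/(H + s − 2f) = 1490 × (3400.4 − 35) / (3400.4 + 1490 − 2 × 35) = 1490 × 3365.4 / 4820.4 ≈ 1040.3 mm ≈ 1.04 m.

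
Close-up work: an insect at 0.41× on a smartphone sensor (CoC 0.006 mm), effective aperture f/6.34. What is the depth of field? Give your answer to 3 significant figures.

0.453 mm

At magnification m, DoF ≈ 2·N_eff·c/m² = 2 × 6.34 × 0.006 / 0.41² = 0.07608 / 0.1681 ≈ 0.453 mm.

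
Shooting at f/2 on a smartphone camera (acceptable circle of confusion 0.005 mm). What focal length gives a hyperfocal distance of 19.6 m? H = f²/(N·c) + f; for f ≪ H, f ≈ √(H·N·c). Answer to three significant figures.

From H = f²/(N·c) + f, with f ≪ H: f ≈ √(H·N·c) = √(19600 × 2 × 0.005) = √196.00 ≈ 14.00 mm.
The +f correction barely moves this — solving exactly, f² + N·c·f − N·c·H = 0 ⇒ f = (−N·c + √((N·c)² + 4·N·c·H))/2 = (−0.01 + √784.00)/2 ≈ 13.995 mm, so f ≈ 14.0 mm.

14.0 mm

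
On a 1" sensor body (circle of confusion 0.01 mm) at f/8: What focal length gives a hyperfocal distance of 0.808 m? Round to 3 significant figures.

8.00 mm

From H = f²/(N·c) + f, with f ≪ H: f ≈ √(H·N·c) = √(808 × 8 × 0.01) = √64.640 ≈ 8.040 mm.
Exact: f² + N·c·f − N·c·H = 0 ⇒ f = (−N·c + √((N·c)² + 4·N·c·H))/2 = (−0.08 + √258.57)/2 ≈ 8.0000 mm ≈ 8.00 mm.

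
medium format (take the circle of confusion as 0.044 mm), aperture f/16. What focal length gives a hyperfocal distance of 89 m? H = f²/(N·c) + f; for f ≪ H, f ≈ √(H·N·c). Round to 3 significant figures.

From H = f²/(N·c) + f, with f ≪ H: f ≈ √(H·N·c) = √(89000 × 16 × 0.044) = √62656 ≈ 250.3 mm.
The +f correction barely moves this — solving exactly, f² + N·c·f − N·c·H = 0 ⇒ f = (−N·c + √((N·c)² + 4·N·c·H))/2 = (−0.704 + √250624)/2 ≈ 249.96 mm, so f ≈ 250 mm.

250 mm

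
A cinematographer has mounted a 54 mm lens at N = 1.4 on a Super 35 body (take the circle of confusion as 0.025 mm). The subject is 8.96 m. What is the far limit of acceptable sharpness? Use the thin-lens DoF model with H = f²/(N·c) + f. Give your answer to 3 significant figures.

10.0 m

Hyperfocal distance H = f²/(N·c) + f = 54²/(1.4 × 0.025) + 54 = 2916/0.035 + 54 ≈ 83368.3 mm ≈ 83.37 m.
Far limit Df = s·(H − f)/(H − s) = 8960 × (83368.3 − 54) / (83368.3 − 8960) = 8960 × 83314.3 / 74408.3 ≈ 10032 mm ≈ 10.0 m.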